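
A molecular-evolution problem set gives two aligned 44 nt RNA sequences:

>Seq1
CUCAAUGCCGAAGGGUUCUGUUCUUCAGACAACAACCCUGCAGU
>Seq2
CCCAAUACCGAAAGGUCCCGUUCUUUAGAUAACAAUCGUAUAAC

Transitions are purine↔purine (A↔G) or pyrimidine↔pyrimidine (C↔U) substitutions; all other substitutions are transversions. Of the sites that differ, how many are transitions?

Differing sites — 2:U/C (Ti); 7:G/A (Ti); 13:G/A (Ti); 17:U/C (Ti); 19:U/C (Ti); 26:C/U (Ti); 30:C/U (Ti); 36:C/U (Ti); 38:C/G (Tv); 40:G/A (Ti); 41:C/U (Ti); 43:G/A (Ti); 44:U/C (Ti).
Of the 13 differences, 12 transitions and 1 transversion, so the answer is 12.

12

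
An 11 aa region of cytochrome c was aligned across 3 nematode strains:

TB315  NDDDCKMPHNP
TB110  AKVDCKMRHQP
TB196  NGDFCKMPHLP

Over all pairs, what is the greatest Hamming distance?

6

Pairwise Hamming distances:
  TB315 vs TB110: 5
  TB315 vs TB196: 3
  TB110 vs TB196: 6
The largest is 6, between TB110 and TB196.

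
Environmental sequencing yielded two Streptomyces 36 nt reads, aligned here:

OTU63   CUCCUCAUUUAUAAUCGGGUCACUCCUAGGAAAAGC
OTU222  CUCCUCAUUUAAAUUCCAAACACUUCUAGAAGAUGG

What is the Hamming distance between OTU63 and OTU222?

11

The sequences differ at positions 12 (U/A), 14 (A/U), 17 (G/C), 18 (G/A), 19 (G/A), 20 (U/A), 25 (C/U), 30 (G/A), 32 (A/G), 34 (A/U), 36 (C/G).
That gives 11 mismatches out of 36 aligned sites, so the Hamming distance is 11.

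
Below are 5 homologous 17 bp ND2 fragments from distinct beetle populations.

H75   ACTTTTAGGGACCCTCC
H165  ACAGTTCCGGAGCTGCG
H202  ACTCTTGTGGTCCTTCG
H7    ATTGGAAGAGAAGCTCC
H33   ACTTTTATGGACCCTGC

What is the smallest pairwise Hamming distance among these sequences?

Pairwise Hamming distances:
  H75 vs H165: 8
  H75 vs H202: 6
  H75 vs H7: 7
  H75 vs H33: 2
  H165 vs H202: 7
  H165 vs H7: 12
  H165 vs H33: 9
  H202 vs H7: 12
  H202 vs H33: 6
  H7 vs H33: 9
The smallest is 2, between H75 and H33.

2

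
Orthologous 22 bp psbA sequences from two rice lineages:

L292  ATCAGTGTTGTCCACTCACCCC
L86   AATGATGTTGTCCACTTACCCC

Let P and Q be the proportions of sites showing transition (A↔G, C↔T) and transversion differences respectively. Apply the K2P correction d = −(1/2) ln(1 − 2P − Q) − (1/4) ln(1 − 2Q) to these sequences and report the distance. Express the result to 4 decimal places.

0.2869

The sequences differ at positions 2 (T/A, transversion), 3 (C/T, transition), 4 (A/G, transition), 5 (G/A, transition), 17 (C/T, transition).
Of the 5 differences, 4 transitions and 1 transversion over 22 sites: P = 4/22 = 0.181818, Q = 1/22 = 0.045455.
d = −0.5·ln(0.590909) − 0.25·ln(0.909090) = −0.5·(-0.526093) − 0.25·(-0.095311) = 0.2869.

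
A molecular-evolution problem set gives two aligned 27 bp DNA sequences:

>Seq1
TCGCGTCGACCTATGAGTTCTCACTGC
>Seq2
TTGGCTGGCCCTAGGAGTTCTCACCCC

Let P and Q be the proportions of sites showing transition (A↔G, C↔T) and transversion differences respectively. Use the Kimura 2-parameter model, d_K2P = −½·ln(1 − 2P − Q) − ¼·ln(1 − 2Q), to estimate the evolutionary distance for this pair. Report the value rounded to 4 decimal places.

The sequences differ at positions 2 (C/T, transition), 4 (C/G, transversion), 5 (G/C, transversion), 7 (C/G, transversion), 9 (A/C, transversion), 14 (T/G, transversion), 25 (T/C, transition), 26 (G/C, transversion).
Of the 8 differences, 2 transitions and 6 transversions over 27 sites: P = 2/27 = 0.074074, Q = 6/27 = 0.222222.
d = −0.5·ln(0.629630) − 0.25·ln(0.555556) = −0.5·(-0.462623) − 0.25·(-0.587786) = 0.3783.

0.3783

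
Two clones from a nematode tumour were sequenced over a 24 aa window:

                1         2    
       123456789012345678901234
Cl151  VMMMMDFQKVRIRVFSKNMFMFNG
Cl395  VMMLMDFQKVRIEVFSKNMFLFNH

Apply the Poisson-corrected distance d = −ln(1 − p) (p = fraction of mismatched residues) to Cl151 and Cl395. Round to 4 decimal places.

0.1823

Mismatches occur at site 4 (M→L), site 13 (R→E), site 21 (M→L), site 24 (G→H).
p = 4/24 = 0.166667.
d = −ln(1 − 0.166667) = −ln(0.833333) = 0.1823.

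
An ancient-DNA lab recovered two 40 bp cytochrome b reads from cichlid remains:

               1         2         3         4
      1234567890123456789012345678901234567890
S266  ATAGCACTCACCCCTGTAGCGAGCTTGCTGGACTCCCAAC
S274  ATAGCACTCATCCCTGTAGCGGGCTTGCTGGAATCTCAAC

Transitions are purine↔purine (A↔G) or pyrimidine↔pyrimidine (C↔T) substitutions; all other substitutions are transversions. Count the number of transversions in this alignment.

1

Differing sites — 11:C/T (Ti); 22:A/G (Ti); 33:C/A (Tv); 36:C/T (Ti).
Of the 4 differences, 3 transitions and 1 transversion, so the answer is 1.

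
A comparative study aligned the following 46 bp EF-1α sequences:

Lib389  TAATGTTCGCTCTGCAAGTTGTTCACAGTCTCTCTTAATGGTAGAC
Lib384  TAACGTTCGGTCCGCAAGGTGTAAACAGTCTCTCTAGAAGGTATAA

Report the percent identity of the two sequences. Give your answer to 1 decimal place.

Mismatches occur at site 4 (T↔C), site 10 (C↔G), site 13 (T↔C), site 19 (T↔G), site 23 (T↔A), site 24 (C↔A), site 36 (T↔A), site 37 (A↔G), site 39 (T↔A), site 44 (G↔T), site 46 (C↔A).
35 of the 46 sites match, so the percent identity is 35/46 × 100 = 76.1%.

76.1%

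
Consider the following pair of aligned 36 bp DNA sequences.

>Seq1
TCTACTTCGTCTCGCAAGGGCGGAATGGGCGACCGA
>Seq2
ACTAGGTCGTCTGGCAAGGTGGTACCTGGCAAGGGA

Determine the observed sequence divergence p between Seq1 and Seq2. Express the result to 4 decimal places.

Mismatches occur at site 1 (T↔A), site 5 (C↔G), site 6 (T↔G), site 13 (C↔G), site 20 (G↔T), site 21 (C↔G), site 23 (G↔T), site 25 (A↔C), site 26 (T↔C), site 27 (G↔T), site 31 (G↔A), site 33 (C↔G), site 34 (C↔G).
There are 13 differences over 36 sites, so p = 13/36 = 0.3611.

0.3611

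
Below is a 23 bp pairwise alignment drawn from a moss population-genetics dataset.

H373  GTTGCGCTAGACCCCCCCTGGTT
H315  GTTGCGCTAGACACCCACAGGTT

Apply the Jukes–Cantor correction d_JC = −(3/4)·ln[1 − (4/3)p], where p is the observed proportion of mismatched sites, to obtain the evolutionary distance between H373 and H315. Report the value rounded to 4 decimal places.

The sequences differ at positions 13 (C/A), 17 (C/A), 19 (T/A).
p = 3/23 = 0.130435.
d = −0.75 · ln(1 − (4/3)·0.130435) = −0.75 · ln(0.826087) = −0.75 · (-0.191055) = 0.1433.

0.1433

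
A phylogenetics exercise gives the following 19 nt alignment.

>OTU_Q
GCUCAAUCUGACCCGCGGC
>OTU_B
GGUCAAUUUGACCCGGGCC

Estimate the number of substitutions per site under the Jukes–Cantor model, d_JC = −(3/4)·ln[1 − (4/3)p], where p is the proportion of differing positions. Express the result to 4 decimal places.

0.2471

Differing sites — 2:C/G; 8:C/U; 16:C/G; 18:G/C.
p = 4/19 = 0.210526.
d = −0.75 · ln(1 − (4/3)·0.210526) = −0.75 · ln(0.719299) = −0.75 · (-0.329478) = 0.2471.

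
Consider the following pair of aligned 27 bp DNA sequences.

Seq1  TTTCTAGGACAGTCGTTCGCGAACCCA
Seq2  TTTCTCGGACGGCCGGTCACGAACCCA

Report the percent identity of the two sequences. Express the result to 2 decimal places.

Mismatches occur at site 6 (A/C), site 11 (A/G), site 13 (T/C), site 16 (T/G), site 19 (G/A).
22 of the 27 sites match, so the percent identity is 22/27 × 100 = 81.48%.

81.48%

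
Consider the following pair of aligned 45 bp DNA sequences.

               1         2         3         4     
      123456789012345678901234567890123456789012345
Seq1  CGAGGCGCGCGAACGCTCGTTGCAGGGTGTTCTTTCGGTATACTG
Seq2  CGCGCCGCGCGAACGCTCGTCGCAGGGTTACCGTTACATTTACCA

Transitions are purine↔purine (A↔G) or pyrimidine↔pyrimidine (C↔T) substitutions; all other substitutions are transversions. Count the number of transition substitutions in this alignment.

5

Mismatches occur at site 3 (A/C, transversion), site 5 (G/C, transversion), site 21 (T/C, transition), site 29 (G/T, transversion), site 30 (T/A, transversion), site 31 (T/C, transition), site 33 (T/G, transversion), site 36 (C/A, transversion), site 37 (G/C, transversion), site 38 (G/A, transition), site 40 (A/T, transversion), site 44 (T/C, transition), site 45 (G/A, transition).
Of the 13 differences, 5 transitions and 8 transversions, so the answer is 5.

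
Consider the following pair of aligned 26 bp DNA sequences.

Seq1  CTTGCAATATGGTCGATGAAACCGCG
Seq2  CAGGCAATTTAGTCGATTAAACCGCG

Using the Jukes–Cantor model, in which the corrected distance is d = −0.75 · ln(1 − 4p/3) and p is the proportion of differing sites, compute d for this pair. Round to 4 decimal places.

Mismatches occur at site 2 (T→A), site 3 (T→G), site 9 (A→T), site 11 (G→A), site 18 (G→T).
p = 5/26 = 0.192308.
d = −0.75 · ln(1 − (4/3)·0.192308) = −0.75 · ln(0.743589) = −0.75 · (-0.296267) = 0.2222.

0.2222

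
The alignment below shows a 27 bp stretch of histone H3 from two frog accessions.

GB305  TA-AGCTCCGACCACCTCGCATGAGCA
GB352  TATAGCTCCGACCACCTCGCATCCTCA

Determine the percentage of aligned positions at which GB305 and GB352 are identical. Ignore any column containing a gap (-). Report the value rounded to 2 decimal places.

88.46%

Excluding the 1 gap column leaves 26 comparable sites.
The sequences differ at positions 23 (G/C), 24 (A/C), 25 (G/T).
23 of the 26 comparable sites match, so the percent identity is 23/26 × 100 = 88.46%.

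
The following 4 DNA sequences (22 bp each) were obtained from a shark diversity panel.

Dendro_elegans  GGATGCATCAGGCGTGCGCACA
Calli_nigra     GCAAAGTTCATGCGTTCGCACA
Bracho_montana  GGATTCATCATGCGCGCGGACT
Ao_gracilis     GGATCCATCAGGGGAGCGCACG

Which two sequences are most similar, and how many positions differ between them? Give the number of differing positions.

Pairwise Hamming distances:
  Dendro_elegans vs Calli_nigra: 7
  Dendro_elegans vs Bracho_montana: 5
  Dendro_elegans vs Ao_gracilis: 4
  Calli_nigra vs Bracho_montana: 9
  Calli_nigra vs Ao_gracilis: 10
  Bracho_montana vs Ao_gracilis: 6
The smallest is 4, between Dendro_elegans and Ao_gracilis.

4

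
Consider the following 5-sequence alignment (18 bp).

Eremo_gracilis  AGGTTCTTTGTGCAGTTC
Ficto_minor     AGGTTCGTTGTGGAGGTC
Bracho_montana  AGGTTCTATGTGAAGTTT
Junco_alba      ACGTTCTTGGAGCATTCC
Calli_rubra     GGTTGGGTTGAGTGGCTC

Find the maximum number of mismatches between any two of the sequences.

Pairwise Hamming distances:
  Eremo_gracilis vs Ficto_minor: 3
  Eremo_gracilis vs Bracho_montana: 3
  Eremo_gracilis vs Junco_alba: 5
  Eremo_gracilis vs Calli_rubra: 9
  Ficto_minor vs Bracho_montana: 5
  Ficto_minor vs Junco_alba: 8
  Ficto_minor vs Calli_rubra: 8
  Bracho_montana vs Junco_alba: 8
  Bracho_montana vs Calli_rubra: 11
  Junco_alba vs Calli_rubra: 12
The largest is 12, between Junco_alba and Calli_rubra.

12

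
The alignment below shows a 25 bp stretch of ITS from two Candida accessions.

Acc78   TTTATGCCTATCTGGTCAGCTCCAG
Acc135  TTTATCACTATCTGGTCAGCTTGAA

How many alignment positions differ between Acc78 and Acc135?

The sequences differ at positions 6 (G/C), 7 (C/A), 22 (C/T), 23 (C/G), 25 (G/A).
That gives 5 mismatches out of 25 aligned sites, so the Hamming distance is 5.

5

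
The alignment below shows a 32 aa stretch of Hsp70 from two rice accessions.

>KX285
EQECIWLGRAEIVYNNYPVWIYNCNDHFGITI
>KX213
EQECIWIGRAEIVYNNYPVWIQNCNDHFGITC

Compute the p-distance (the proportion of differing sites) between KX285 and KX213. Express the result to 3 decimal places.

Mismatches occur at site 7 (L→I), site 22 (Y→Q), site 32 (I→C).
There are 3 differences over 32 sites, so p = 3/32 = 0.094.

0.094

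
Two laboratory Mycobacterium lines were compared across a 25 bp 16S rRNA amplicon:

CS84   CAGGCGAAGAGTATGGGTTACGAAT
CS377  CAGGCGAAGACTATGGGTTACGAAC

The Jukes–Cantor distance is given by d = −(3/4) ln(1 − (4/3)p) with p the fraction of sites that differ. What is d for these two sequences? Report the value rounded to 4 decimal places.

0.0846

Mismatches occur at site 11 (G/C), site 25 (T/C).
p = 2/25 = 0.080000.
d = −0.75 · ln(1 − (4/3)·0.080000) = −0.75 · ln(0.893333) = −0.75 · (-0.112796) = 0.0846.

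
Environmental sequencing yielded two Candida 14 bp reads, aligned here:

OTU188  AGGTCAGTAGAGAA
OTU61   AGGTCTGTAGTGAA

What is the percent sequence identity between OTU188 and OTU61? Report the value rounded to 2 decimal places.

85.71%

The sequences differ at positions 6 (A/T), 11 (A/T).
12 of the 14 sites match, so the percent identity is 12/14 × 100 = 85.71%.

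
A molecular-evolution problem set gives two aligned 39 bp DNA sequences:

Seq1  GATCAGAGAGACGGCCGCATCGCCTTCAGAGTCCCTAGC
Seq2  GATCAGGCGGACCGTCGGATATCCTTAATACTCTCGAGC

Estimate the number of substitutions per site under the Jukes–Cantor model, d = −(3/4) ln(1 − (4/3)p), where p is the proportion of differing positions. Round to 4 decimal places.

0.4408

Differing sites — 7:A/G; 8:G/C; 9:A/G; 13:G/C; 15:C/T; 18:C/G; 21:C/A; 22:G/T; 27:C/A; 29:G/T; 31:G/C; 34:C/T; 36:T/G.
p = 13/39 = 0.333333.
d = −0.75 · ln(1 − (4/3)·0.333333) = −0.75 · ln(0.555556) = −0.75 · (-0.587786) = 0.4408.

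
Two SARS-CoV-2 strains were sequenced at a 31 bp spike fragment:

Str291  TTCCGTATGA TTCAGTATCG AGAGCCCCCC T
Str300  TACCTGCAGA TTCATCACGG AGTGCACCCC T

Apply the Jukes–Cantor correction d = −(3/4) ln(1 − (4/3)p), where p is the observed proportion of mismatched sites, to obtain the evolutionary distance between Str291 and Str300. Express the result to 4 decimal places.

Differing sites — 2:T/A; 5:G/T; 6:T/G; 7:A/C; 8:T/A; 15:G/T; 16:T/C; 18:T/C; 19:C/G; 23:A/T; 26:C/A.
p = 11/31 = 0.354839.
d = −0.75 · ln(1 − (4/3)·0.354839) = −0.75 · ln(0.526881) = −0.75 · (-0.640781) = 0.4806.

0.4806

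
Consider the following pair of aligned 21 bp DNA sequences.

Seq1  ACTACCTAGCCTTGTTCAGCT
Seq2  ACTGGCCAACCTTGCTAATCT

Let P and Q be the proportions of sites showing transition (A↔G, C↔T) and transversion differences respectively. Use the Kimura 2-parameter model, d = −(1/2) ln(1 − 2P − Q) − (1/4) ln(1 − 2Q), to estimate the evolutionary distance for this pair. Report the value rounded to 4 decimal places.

0.4551

Differing sites — 4:A/G (Ti); 5:C/G (Tv); 7:T/C (Ti); 9:G/A (Ti); 15:T/C (Ti); 17:C/A (Tv); 19:G/T (Tv).
Of the 7 differences, 4 transitions and 3 transversions over 21 sites: P = 4/21 = 0.190476, Q = 3/21 = 0.142857.
d = −0.5·ln(0.476191) − 0.25·ln(0.714286) = −0.5·(-0.741936) − 0.25·(-0.336472) = 0.4551.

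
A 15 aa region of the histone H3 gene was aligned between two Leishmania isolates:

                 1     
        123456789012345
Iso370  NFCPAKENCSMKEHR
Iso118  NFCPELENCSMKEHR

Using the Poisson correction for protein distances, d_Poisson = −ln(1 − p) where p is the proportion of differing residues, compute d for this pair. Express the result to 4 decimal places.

The sequences differ at positions 5 (A/E), 6 (K/L).
p = 2/15 = 0.133333.
d = −ln(1 − 0.133333) = −ln(0.866667) = 0.1431.

0.1431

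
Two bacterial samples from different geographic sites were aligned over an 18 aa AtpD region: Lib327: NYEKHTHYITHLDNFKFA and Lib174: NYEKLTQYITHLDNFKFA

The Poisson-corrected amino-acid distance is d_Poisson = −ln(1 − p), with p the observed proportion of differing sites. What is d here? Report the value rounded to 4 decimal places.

0.1178

Mismatches occur at site 5 (H↔L), site 7 (H↔Q).
p = 2/18 = 0.111111.
d = −ln(1 − 0.111111) = −ln(0.888889) = 0.1178.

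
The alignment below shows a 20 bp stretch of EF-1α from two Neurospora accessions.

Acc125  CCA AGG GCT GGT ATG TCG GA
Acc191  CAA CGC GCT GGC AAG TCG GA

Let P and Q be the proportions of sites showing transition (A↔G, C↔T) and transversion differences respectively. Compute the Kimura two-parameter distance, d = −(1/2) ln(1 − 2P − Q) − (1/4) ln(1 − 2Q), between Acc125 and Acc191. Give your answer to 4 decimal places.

0.3060

Mismatches occur at site 2 (C↔A, transversion), site 4 (A↔C, transversion), site 6 (G↔C, transversion), site 12 (T↔C, transition), site 14 (T↔A, transversion).
Of the 5 differences, 1 transition and 4 transversions over 20 sites: P = 1/20 = 0.050000, Q = 4/20 = 0.200000.
d = −0.5·ln(0.700000) − 0.25·ln(0.600000) = −0.5·(-0.356675) − 0.25·(-0.510826) = 0.3060.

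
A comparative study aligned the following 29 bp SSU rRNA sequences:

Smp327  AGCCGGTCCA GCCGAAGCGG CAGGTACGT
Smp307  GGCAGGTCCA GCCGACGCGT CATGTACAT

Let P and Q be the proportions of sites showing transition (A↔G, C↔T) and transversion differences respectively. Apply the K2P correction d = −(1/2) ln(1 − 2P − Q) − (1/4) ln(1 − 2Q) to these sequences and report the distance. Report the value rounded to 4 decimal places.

0.2421

Differing sites — 1:A/G (Ti); 4:C/A (Tv); 16:A/C (Tv); 20:G/T (Tv); 23:G/T (Tv); 28:G/A (Ti).
Of the 6 differences, 2 transitions and 4 transversions over 29 sites: P = 2/29 = 0.068966, Q = 4/29 = 0.137931.
d = −0.5·ln(0.724137) − 0.25·ln(0.724138) = −0.5·(-0.322775) − 0.25·(-0.322773) = 0.2421.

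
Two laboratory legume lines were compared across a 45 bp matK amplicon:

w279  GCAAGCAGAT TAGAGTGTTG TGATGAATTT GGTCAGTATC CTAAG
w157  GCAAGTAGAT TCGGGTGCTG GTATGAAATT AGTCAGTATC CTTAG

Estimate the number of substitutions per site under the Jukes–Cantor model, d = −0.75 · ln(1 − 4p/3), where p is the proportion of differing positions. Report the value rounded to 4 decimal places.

0.2326

Differing sites — 6:C/T; 12:A/C; 14:A/G; 18:T/C; 21:T/G; 22:G/T; 28:T/A; 31:G/A; 43:A/T.
p = 9/45 = 0.200000.
d = −0.75 · ln(1 − (4/3)·0.200000) = −0.75 · ln(0.733333) = −0.75 · (-0.310155) = 0.2326.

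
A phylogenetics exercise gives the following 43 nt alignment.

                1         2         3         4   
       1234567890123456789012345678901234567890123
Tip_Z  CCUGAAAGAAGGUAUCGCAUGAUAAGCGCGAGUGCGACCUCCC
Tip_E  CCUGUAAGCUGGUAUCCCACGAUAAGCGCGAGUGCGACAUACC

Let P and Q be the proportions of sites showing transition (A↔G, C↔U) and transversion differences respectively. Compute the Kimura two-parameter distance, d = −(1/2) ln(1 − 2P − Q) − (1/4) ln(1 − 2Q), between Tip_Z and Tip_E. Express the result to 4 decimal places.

Differing sites — 5:A/U (Tv); 9:A/C (Tv); 10:A/U (Tv); 17:G/C (Tv); 20:U/C (Ti); 39:C/A (Tv); 41:C/A (Tv).
Of the 7 differences, 1 transition and 6 transversions over 43 sites: P = 1/43 = 0.023256, Q = 6/43 = 0.139535.
d = −0.5·ln(0.813953) − 0.25·ln(0.720930) = −0.5·(-0.205853) − 0.25·(-0.327213) = 0.1847.

0.1847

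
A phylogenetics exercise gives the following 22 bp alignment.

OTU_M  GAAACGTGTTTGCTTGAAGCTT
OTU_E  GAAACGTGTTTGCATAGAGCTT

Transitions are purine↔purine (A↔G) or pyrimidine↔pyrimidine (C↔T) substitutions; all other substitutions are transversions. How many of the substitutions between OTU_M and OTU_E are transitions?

Mismatches occur at site 14 (T→A, transversion), site 16 (G→A, transition), site 17 (A→G, transition).
Of the 3 differences, 2 transitions and 1 transversion, so the answer is 2.

2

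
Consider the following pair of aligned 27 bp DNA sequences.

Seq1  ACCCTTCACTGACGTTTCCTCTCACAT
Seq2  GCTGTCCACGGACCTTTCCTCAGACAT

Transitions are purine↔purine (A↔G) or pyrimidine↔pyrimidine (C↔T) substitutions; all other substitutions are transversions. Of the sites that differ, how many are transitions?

Differing sites — 1:A/G (Ti); 3:C/T (Ti); 4:C/G (Tv); 6:T/C (Ti); 10:T/G (Tv); 14:G/C (Tv); 22:T/A (Tv); 23:C/G (Tv).
Of the 8 differences, 3 transitions and 5 transversions, so the answer is 3.

3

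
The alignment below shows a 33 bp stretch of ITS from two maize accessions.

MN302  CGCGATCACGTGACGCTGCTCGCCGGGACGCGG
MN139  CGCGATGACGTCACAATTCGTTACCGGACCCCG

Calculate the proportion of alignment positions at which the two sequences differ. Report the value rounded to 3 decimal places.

0.364

Differing sites — 7:C/G; 12:G/C; 15:G/A; 16:C/A; 18:G/T; 20:T/G; 21:C/T; 22:G/T; 23:C/A; 25:G/C; 30:G/C; 32:G/C.
There are 12 differences over 33 sites, so p = 12/33 = 0.364.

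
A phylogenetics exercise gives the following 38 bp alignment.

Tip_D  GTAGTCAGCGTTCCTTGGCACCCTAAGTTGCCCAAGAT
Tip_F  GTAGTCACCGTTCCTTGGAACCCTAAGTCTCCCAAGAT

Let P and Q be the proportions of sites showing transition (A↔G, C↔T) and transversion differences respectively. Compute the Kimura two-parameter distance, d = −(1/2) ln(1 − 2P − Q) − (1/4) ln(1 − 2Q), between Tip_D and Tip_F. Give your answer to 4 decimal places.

The sequences differ at positions 8 (G/C, transversion), 19 (C/A, transversion), 29 (T/C, transition), 30 (G/T, transversion).
Of the 4 differences, 1 transition and 3 transversions over 38 sites: P = 1/38 = 0.026316, Q = 3/38 = 0.078947.
d = −0.5·ln(0.868421) − 0.25·ln(0.842106) = −0.5·(-0.141079) − 0.25·(-0.171849) = 0.1135.

0.1135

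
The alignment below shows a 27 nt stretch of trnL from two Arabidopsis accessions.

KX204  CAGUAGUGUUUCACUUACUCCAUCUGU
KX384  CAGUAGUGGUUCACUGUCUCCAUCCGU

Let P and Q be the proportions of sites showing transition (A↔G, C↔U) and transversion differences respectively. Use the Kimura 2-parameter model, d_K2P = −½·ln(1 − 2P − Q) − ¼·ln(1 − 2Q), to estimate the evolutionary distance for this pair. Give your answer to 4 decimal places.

0.1652

Differing sites — 9:U/G (Tv); 16:U/G (Tv); 17:A/U (Tv); 25:U/C (Ti).
Of the 4 differences, 1 transition and 3 transversions over 27 sites: P = 1/27 = 0.037037, Q = 3/27 = 0.111111.
d = −0.5·ln(0.814815) − 0.25·ln(0.777778) = −0.5·(-0.204794) − 0.25·(-0.251314) = 0.1652.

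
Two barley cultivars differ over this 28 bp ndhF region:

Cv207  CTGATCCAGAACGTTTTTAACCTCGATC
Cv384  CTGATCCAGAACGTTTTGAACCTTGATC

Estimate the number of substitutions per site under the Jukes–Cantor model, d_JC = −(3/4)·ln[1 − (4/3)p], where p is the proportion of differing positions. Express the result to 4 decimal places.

Mismatches occur at site 18 (T↔G), site 24 (C↔T).
p = 2/28 = 0.071429.
d = −0.75 · ln(1 − (4/3)·0.071429) = −0.75 · ln(0.904761) = −0.75 · (-0.100084) = 0.0751.

0.0751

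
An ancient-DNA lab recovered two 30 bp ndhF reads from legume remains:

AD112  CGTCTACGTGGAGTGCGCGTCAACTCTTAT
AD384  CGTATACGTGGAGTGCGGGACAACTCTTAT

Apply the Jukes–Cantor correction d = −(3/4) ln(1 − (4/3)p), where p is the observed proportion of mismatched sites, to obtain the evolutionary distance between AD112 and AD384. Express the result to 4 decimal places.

0.1073

Mismatches occur at site 4 (C→A), site 18 (C→G), site 20 (T→A).
p = 3/30 = 0.100000.
d = −0.75 · ln(1 − (4/3)·0.100000) = −0.75 · ln(0.866667) = −0.75 · (-0.143100) = 0.1073.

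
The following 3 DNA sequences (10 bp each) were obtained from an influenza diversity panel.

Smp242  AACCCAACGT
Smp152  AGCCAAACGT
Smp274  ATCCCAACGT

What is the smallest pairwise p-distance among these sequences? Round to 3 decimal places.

Pairwise Hamming distances:
  Smp242 vs Smp152: 2
  Smp242 vs Smp274: 1
  Smp152 vs Smp274: 2
The smallest is 1 mismatch, between Smp242 and Smp274; p = 1/10 = 0.100.

0.100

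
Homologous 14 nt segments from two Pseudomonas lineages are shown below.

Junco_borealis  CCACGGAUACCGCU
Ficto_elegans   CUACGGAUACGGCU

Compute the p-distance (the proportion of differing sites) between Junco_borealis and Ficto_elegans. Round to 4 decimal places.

0.1429

Differing sites — 2:C/U; 11:C/G.
There are 2 differences over 14 sites, so p = 2/14 = 0.1429.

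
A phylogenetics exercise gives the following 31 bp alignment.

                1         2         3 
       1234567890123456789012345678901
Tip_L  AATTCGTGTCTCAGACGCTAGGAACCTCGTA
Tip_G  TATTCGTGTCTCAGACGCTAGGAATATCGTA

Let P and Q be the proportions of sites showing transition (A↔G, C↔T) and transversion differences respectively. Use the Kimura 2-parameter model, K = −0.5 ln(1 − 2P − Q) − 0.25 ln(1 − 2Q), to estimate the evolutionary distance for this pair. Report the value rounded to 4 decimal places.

Mismatches occur at site 1 (A/T, transversion), site 25 (C/T, transition), site 26 (C/A, transversion).
Of the 3 differences, 1 transition and 2 transversions over 31 sites: P = 1/31 = 0.032258, Q = 2/31 = 0.064516.
d = −0.5·ln(0.870968) − 0.25·ln(0.870968) = −0.5·(-0.138150) − 0.25·(-0.138150) = 0.1036.

0.1036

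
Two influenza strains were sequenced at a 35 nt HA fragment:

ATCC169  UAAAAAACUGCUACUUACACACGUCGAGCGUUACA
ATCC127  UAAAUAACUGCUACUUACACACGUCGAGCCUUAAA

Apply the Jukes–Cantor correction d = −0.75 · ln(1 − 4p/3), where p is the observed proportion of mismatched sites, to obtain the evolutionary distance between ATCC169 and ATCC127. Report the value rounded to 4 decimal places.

The sequences differ at positions 5 (A/U), 30 (G/C), 34 (C/A).
p = 3/35 = 0.085714.
d = −0.75 · ln(1 − (4/3)·0.085714) = −0.75 · ln(0.885715) = −0.75 · (-0.121360) = 0.0910.

0.0910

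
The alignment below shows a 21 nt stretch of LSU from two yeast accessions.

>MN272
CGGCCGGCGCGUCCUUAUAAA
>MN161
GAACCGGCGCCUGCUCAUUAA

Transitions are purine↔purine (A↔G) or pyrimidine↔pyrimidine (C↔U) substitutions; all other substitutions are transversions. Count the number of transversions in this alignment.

Differing sites — 1:C/G (Tv); 2:G/A (Ti); 3:G/A (Ti); 11:G/C (Tv); 13:C/G (Tv); 16:U/C (Ti); 19:A/U (Tv).
Of the 7 differences, 3 transitions and 4 transversions, so the answer is 4.

4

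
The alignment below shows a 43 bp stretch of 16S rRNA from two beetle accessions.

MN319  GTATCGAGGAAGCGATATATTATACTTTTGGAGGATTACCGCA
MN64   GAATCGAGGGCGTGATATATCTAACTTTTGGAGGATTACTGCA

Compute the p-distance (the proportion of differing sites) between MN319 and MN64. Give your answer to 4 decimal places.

0.1860

Mismatches occur at site 2 (T/A), site 10 (A/G), site 11 (A/C), site 13 (C/T), site 21 (T/C), site 22 (A/T), site 23 (T/A), site 40 (C/T).
There are 8 differences over 43 sites, so p = 8/43 = 0.1860.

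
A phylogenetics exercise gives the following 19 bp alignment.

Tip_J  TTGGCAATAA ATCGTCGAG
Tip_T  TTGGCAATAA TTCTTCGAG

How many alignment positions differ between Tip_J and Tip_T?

2

Mismatches occur at site 11 (A→T), site 14 (G→T).
That gives 2 mismatches out of 19 aligned sites, so the Hamming distance is 2.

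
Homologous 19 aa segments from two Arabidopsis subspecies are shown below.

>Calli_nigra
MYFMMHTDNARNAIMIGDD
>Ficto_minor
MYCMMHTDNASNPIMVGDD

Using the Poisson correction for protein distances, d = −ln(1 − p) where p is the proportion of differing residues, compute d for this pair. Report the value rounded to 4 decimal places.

The sequences differ at positions 3 (F/C), 11 (R/S), 13 (A/P), 16 (I/V).
p = 4/19 = 0.210526.
d = −ln(1 − 0.210526) = −ln(0.789474) = 0.2364.

0.2364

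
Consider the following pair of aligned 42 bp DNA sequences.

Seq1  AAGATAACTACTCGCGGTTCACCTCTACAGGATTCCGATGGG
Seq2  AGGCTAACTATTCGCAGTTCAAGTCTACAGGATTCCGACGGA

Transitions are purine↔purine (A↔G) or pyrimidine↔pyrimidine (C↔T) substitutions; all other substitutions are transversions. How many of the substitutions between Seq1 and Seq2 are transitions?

Mismatches occur at site 2 (A→G, transition), site 4 (A→C, transversion), site 11 (C→T, transition), site 16 (G→A, transition), site 22 (C→A, transversion), site 23 (C→G, transversion), site 39 (T→C, transition), site 42 (G→A, transition).
Of the 8 differences, 5 transitions and 3 transversions, so the answer is 5.

5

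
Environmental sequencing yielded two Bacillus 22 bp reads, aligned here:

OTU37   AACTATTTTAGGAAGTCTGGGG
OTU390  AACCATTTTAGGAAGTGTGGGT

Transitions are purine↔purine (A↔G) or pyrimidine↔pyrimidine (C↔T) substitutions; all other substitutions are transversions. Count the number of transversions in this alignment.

2

Mismatches occur at site 4 (T→C, transition), site 17 (C→G, transversion), site 22 (G→T, transversion).
Of the 3 differences, 1 transition and 2 transversions, so the answer is 2.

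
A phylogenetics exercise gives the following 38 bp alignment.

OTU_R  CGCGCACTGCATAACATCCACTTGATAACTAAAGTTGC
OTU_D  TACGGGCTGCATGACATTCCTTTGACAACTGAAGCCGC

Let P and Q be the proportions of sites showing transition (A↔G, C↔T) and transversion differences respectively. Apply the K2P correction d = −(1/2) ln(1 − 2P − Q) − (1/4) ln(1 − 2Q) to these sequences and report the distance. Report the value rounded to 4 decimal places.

Mismatches occur at site 1 (C↔T, transition), site 2 (G↔A, transition), site 5 (C↔G, transversion), site 6 (A↔G, transition), site 13 (A↔G, transition), site 18 (C↔T, transition), site 20 (A↔C, transversion), site 21 (C↔T, transition), site 26 (T↔C, transition), site 31 (A↔G, transition), site 35 (T↔C, transition), site 36 (T↔C, transition).
Of the 12 differences, 10 transitions and 2 transversions over 38 sites: P = 10/38 = 0.263158, Q = 2/38 = 0.052632.
d = −0.5·ln(0.421052) − 0.25·ln(0.894736) = −0.5·(-0.864999) − 0.25·(-0.111227) = 0.4603.

0.4603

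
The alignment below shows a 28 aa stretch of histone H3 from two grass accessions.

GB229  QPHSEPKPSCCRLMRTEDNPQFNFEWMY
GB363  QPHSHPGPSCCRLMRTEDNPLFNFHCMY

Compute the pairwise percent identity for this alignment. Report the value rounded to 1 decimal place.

82.1%

The sequences differ at positions 5 (E/H), 7 (K/G), 21 (Q/L), 25 (E/H), 26 (W/C).
23 of the 28 sites match, so the percent identity is 23/28 × 100 = 82.1%.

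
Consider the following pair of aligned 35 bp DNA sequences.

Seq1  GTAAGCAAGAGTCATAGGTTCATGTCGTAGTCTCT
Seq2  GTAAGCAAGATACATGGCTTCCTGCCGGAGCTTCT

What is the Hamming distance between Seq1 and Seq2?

9

Mismatches occur at site 11 (G→T), site 12 (T→A), site 16 (A→G), site 18 (G→C), site 22 (A→C), site 25 (T→C), site 28 (T→G), site 31 (T→C), site 32 (C→T).
That gives 9 mismatches out of 35 aligned sites, so the Hamming distance is 9.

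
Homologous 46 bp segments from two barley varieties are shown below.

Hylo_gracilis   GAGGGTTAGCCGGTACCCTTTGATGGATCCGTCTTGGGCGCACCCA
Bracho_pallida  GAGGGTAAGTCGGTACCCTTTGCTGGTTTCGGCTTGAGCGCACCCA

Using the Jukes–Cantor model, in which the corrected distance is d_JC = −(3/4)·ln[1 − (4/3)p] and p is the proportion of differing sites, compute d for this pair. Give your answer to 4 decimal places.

The sequences differ at positions 7 (T/A), 10 (C/T), 23 (A/C), 27 (A/T), 29 (C/T), 32 (T/G), 37 (G/A).
p = 7/46 = 0.152174.
d = −0.75 · ln(1 − (4/3)·0.152174) = −0.75 · ln(0.797101) = −0.75 · (-0.226774) = 0.1701.

0.1701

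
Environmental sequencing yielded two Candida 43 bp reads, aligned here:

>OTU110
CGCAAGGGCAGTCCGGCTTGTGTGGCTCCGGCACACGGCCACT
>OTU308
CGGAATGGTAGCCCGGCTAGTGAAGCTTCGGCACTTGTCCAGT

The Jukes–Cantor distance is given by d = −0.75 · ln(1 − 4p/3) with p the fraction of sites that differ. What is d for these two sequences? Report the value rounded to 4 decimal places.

Differing sites — 3:C/G; 6:G/T; 9:C/T; 12:T/C; 19:T/A; 23:T/A; 24:G/A; 28:C/T; 35:A/T; 36:C/T; 38:G/T; 42:C/G.
p = 12/43 = 0.279070.
d = −0.75 · ln(1 − (4/3)·0.279070) = −0.75 · ln(0.627907) = −0.75 · (-0.465363) = 0.3490.

0.3490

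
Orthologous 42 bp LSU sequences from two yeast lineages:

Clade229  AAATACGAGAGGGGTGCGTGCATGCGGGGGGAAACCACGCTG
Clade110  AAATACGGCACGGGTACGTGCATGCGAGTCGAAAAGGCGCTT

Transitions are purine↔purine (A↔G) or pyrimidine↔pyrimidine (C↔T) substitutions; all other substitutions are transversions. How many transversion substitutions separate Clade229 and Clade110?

Differing sites — 8:A/G (Ti); 9:G/C (Tv); 11:G/C (Tv); 16:G/A (Ti); 27:G/A (Ti); 29:G/T (Tv); 30:G/C (Tv); 35:C/A (Tv); 36:C/G (Tv); 37:A/G (Ti); 42:G/T (Tv).
Of the 11 differences, 4 transitions and 7 transversions, so the answer is 7.

7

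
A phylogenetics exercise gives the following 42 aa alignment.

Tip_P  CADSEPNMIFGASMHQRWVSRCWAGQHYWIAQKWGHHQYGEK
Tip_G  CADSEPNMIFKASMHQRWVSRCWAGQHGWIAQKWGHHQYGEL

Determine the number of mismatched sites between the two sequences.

3

The sequences differ at positions 11 (G/K), 28 (Y/G), 42 (K/L).
That gives 3 mismatches out of 42 aligned sites, so the Hamming distance is 3.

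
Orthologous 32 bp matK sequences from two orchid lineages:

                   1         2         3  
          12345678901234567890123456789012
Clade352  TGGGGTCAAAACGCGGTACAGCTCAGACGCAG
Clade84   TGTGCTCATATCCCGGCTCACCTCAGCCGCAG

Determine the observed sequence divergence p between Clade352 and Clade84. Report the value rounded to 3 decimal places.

0.281

Differing sites — 3:G/T; 5:G/C; 9:A/T; 11:A/T; 13:G/C; 17:T/C; 18:A/T; 21:G/C; 27:A/C.
There are 9 differences over 32 sites, so p = 9/32 = 0.281.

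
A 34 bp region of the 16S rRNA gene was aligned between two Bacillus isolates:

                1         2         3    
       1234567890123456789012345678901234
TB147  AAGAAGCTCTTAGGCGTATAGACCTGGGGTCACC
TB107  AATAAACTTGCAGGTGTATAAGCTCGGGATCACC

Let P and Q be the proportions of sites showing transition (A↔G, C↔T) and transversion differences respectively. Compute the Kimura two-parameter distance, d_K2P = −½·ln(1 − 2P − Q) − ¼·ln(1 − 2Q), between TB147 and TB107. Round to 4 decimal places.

Mismatches occur at site 3 (G/T, transversion), site 6 (G/A, transition), site 9 (C/T, transition), site 10 (T/G, transversion), site 11 (T/C, transition), site 15 (C/T, transition), site 21 (G/A, transition), site 22 (A/G, transition), site 24 (C/T, transition), site 25 (T/C, transition), site 29 (G/A, transition).
Of the 11 differences, 9 transitions and 2 transversions over 34 sites: P = 9/34 = 0.264706, Q = 2/34 = 0.058824.
d = −0.5·ln(0.411764) − 0.25·ln(0.882352) = −0.5·(-0.887305) − 0.25·(-0.125164) = 0.4749.

0.4749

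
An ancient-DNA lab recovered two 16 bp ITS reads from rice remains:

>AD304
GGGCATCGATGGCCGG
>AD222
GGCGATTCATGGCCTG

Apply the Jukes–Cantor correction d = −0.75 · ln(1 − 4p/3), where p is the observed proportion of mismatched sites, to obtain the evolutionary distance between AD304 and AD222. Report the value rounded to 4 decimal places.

The sequences differ at positions 3 (G/C), 4 (C/G), 7 (C/T), 8 (G/C), 15 (G/T).
p = 5/16 = 0.312500.
d = −0.75 · ln(1 − (4/3)·0.312500) = −0.75 · ln(0.583333) = −0.75 · (-0.538997) = 0.4042.

0.4042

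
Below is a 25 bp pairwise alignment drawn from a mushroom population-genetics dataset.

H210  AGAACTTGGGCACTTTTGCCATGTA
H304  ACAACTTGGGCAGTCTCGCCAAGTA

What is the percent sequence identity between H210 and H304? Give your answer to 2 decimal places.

Mismatches occur at site 2 (G/C), site 13 (C/G), site 15 (T/C), site 17 (T/C), site 22 (T/A).
20 of the 25 sites match, so the percent identity is 20/25 × 100 = 80.00%.

80.00%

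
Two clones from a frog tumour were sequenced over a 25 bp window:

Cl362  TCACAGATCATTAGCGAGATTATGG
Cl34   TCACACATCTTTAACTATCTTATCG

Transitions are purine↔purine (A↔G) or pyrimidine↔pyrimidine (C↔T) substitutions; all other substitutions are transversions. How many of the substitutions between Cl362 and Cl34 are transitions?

1

Differing sites — 6:G/C (Tv); 10:A/T (Tv); 14:G/A (Ti); 16:G/T (Tv); 18:G/T (Tv); 19:A/C (Tv); 24:G/C (Tv).
Of the 7 differences, 1 transition and 6 transversions, so the answer is 1.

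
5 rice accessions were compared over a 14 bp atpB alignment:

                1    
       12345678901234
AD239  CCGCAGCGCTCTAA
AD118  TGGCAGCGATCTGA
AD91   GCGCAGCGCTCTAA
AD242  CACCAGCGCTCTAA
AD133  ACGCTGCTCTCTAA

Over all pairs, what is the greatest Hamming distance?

Pairwise Hamming distances:
  AD239 vs AD118: 4
  AD239 vs AD91: 1
  AD239 vs AD242: 2
  AD239 vs AD133: 3
  AD118 vs AD91: 4
  AD118 vs AD242: 5
  AD118 vs AD133: 6
  AD91 vs AD242: 3
  AD91 vs AD133: 3
  AD242 vs AD133: 5
The largest is 6, between AD118 and AD133.

6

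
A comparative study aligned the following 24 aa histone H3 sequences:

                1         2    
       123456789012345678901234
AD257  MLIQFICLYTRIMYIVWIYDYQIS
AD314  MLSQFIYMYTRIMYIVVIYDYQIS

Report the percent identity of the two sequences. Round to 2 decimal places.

The sequences differ at positions 3 (I/S), 7 (C/Y), 8 (L/M), 17 (W/V).
20 of the 24 sites match, so the percent identity is 20/24 × 100 = 83.33%.

83.33%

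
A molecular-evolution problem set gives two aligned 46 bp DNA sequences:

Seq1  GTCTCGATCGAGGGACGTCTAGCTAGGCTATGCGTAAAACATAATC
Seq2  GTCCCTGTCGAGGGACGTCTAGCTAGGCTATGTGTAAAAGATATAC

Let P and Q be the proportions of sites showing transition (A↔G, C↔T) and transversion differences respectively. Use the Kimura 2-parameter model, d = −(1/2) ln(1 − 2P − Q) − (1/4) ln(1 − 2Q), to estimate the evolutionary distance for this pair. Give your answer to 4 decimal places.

The sequences differ at positions 4 (T/C, transition), 6 (G/T, transversion), 7 (A/G, transition), 33 (C/T, transition), 40 (C/G, transversion), 44 (A/T, transversion), 45 (T/A, transversion).
Of the 7 differences, 3 transitions and 4 transversions over 46 sites: P = 3/46 = 0.065217, Q = 4/46 = 0.086957.
d = −0.5·ln(0.782609) − 0.25·ln(0.826086) = −0.5·(-0.245122) − 0.25·(-0.191056) = 0.1703.

0.1703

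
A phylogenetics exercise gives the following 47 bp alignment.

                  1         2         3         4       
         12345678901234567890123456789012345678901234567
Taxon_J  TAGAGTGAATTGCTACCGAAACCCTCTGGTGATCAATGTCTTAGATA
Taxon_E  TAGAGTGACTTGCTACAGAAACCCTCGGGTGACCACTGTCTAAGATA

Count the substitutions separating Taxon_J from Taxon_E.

6

Differing sites — 9:A/C; 17:C/A; 27:T/G; 33:T/C; 36:A/C; 42:T/A.
That gives 6 mismatches out of 47 aligned sites, so the Hamming distance is 6.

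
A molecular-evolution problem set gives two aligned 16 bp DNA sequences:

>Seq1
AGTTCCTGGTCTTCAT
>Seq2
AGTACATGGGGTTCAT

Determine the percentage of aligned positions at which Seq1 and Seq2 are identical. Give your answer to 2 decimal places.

75.00%

Differing sites — 4:T/A; 6:C/A; 10:T/G; 11:C/G.
12 of the 16 sites match, so the percent identity is 12/16 × 100 = 75.00%.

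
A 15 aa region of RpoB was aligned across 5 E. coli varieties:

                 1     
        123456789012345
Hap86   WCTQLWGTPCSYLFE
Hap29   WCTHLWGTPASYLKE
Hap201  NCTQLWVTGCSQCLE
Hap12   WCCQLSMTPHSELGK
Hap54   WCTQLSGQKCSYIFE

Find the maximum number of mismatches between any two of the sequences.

10

Pairwise Hamming distances:
  Hap86 vs Hap29: 3
  Hap86 vs Hap201: 6
  Hap86 vs Hap12: 7
  Hap86 vs Hap54: 4
  Hap29 vs Hap201: 8
  Hap29 vs Hap12: 8
  Hap29 vs Hap54: 7
  Hap201 vs Hap12: 10
  Hap201 vs Hap54: 8
  Hap12 vs Hap54: 9
The largest is 10, between Hap201 and Hap12.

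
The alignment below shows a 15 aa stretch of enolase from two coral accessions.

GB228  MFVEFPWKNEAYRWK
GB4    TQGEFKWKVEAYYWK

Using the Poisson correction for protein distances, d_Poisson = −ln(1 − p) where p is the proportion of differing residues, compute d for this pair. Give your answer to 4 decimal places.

0.5108

The sequences differ at positions 1 (M/T), 2 (F/Q), 3 (V/G), 6 (P/K), 9 (N/V), 13 (R/Y).
p = 6/15 = 0.400000.
d = −ln(1 − 0.400000) = −ln(0.600000) = 0.5108.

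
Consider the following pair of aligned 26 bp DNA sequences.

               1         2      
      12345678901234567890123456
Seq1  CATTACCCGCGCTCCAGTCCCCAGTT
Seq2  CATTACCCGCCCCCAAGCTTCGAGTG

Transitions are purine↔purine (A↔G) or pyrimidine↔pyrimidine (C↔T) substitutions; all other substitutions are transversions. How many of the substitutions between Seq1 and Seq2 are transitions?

4

Mismatches occur at site 11 (G↔C, transversion), site 13 (T↔C, transition), site 15 (C↔A, transversion), site 18 (T↔C, transition), site 19 (C↔T, transition), site 20 (C↔T, transition), site 22 (C↔G, transversion), site 26 (T↔G, transversion).
Of the 8 differences, 4 transitions and 4 transversions, so the answer is 4.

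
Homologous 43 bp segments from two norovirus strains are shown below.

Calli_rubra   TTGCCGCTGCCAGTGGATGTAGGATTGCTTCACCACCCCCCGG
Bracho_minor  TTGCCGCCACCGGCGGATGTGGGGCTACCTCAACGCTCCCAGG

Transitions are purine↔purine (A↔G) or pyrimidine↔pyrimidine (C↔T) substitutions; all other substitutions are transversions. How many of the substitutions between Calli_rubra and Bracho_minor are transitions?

11

Differing sites — 8:T/C (Ti); 9:G/A (Ti); 12:A/G (Ti); 14:T/C (Ti); 21:A/G (Ti); 24:A/G (Ti); 25:T/C (Ti); 27:G/A (Ti); 29:T/C (Ti); 33:C/A (Tv); 35:A/G (Ti); 37:C/T (Ti); 41:C/A (Tv).
Of the 13 differences, 11 transitions and 2 transversions, so the answer is 11.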